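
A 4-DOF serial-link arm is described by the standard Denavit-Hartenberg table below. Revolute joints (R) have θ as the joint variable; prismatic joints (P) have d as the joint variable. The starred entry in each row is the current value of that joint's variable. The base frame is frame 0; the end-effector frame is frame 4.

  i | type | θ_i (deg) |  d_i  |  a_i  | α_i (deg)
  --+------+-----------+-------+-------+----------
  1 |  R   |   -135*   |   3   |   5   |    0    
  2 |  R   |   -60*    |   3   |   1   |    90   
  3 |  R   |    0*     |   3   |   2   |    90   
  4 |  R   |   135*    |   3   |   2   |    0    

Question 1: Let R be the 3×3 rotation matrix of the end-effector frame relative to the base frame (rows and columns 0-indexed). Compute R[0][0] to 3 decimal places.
End-effector x-axis (col 0 of R) = (0.8660,0.5000,0.0000)
R[0][0] = 0.8660

0.866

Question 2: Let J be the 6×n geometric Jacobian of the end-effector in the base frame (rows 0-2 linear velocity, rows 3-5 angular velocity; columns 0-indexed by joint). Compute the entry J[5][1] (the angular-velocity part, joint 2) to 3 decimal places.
axis z_1 = (0.0000,0.0000,1.0000); lever o_n−o_1 = (-0.3893,4.6742,0.0000)
cross product → J_v[:, 1] = (-4.6742,-0.3893,0.0000)
J_ω[:, 1] = z_1
entry J[5][1] = 1.0000

1.000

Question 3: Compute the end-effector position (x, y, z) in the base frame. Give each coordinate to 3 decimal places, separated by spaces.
after link 1: o_1 = (-3.5355, -3.5355, 3.0000)
after link 2: o_2 = (-4.5015, -3.2767, 6.0000)
after link 3: o_3 = (-5.6569, 0.1387, 6.0000)
after link 4: o_4 = (-3.9248, 1.1387, 3.0000)

-3.925 1.139 3.000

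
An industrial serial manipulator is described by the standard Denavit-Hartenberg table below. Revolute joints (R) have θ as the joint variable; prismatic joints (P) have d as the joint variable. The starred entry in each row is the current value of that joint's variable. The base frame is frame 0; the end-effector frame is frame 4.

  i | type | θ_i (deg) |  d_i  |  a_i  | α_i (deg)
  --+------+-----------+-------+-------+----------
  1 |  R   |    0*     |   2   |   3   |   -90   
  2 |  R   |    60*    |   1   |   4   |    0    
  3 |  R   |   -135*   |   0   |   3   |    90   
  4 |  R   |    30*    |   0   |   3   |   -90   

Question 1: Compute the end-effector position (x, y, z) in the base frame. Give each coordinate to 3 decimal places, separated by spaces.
after link 1: o_1 = (3.0000, 0.0000, 2.0000)
after link 2: o_2 = (5.0000, 1.0000, -1.4641)
after link 3: o_3 = (5.7765, 1.0000, 1.4337)
after link 4: o_4 = (6.4489, 2.5000, 3.9432)

6.449 2.500 3.943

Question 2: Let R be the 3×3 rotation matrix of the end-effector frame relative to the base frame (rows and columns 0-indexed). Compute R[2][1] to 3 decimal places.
-0.259

End-effector y-axis (col 1 of R) = (0.9659,0.0000,-0.2588)
R[2][1] = -0.2588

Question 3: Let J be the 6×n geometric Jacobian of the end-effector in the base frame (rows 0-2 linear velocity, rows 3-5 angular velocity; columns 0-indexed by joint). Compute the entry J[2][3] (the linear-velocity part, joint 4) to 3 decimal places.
axis z_3 = (-0.9659,0.0000,0.2588); lever o_n−o_3 = (0.6724,1.5000,2.5095)
cross product → J_v[:, 3] = (-0.3882,2.5981,-1.4489)
J_ω[:, 3] = z_3
entry J[2][3] = -1.4489

-1.449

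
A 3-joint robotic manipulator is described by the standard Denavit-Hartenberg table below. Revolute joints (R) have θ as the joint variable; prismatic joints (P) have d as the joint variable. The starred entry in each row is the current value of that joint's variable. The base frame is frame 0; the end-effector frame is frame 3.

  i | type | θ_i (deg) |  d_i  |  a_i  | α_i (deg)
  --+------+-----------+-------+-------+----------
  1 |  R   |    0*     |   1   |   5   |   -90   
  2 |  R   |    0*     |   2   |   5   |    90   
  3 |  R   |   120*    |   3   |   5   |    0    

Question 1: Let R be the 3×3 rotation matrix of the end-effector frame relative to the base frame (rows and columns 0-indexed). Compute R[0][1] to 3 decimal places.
End-effector y-axis (col 1 of R) = (-0.8660,-0.5000,0.0000)
R[0][1] = -0.8660

-0.866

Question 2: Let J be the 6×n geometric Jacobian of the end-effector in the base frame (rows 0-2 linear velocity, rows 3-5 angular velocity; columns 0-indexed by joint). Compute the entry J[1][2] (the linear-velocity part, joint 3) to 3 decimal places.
-2.500

axis z_2 = (0.0000,0.0000,1.0000); lever o_n−o_2 = (-2.5000,4.3301,3.0000)
cross product → J_v[:, 2] = (-4.3301,-2.5000,0.0000)
J_ω[:, 2] = z_2
entry J[1][2] = -2.5000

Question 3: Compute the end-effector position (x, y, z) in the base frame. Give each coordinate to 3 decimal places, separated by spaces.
7.500 6.330 4.000

after link 1: o_1 = (5.0000, 0.0000, 1.0000)
after link 2: o_2 = (10.0000, 2.0000, 1.0000)
after link 3: o_3 = (7.5000, 6.3301, 4.0000)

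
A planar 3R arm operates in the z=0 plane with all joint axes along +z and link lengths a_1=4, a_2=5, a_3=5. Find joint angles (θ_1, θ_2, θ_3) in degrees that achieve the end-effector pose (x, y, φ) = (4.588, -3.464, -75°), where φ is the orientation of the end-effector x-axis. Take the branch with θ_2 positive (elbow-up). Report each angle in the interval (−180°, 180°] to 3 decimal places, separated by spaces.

wrist centre = target − a_3·(cos φ, sin φ) = (3.2939, 1.3656)
cos θ_2 = (12.7148−4²−5²)/(2·4·5) = -0.7071; θ_2 = 135.0020° (elbow-up)
β = atan2(1.3656,3.2939) = 22.5185°; ψ = atan2(3.5354,0.4643) = 82.5176°
θ_1 = β − ψ = -59.9990°
θ_3 = φ − θ_1 − θ_2 = -150.0030° (wrapped to (-180°,180°])

-59.999 135.002 -150.003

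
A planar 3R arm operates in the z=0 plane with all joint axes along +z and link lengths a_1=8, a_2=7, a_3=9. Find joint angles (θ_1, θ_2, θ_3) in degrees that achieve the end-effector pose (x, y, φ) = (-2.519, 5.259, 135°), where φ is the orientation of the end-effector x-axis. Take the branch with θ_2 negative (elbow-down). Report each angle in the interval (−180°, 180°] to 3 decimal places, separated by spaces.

44.995 -150.001 -119.994

wrist centre = target − a_3·(cos φ, sin φ) = (3.8450, -1.1050)
cos θ_2 = (16.0047−8²−7²)/(2·8·7) = -0.8660; θ_2 = -150.0005° (elbow-down)
β = atan2(-1.1050,3.8450) = -16.0335°; ψ = atan2(-3.4999,1.9378) = -61.0283°
θ_1 = β − ψ = 44.9948°
θ_3 = φ − θ_1 − θ_2 = -119.9943° (wrapped to (-180°,180°])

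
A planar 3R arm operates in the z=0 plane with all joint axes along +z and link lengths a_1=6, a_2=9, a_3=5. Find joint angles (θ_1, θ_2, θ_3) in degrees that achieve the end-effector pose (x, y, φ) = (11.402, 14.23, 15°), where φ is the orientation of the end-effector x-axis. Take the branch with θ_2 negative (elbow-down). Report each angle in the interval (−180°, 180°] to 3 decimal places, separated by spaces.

81.132 -29.997 -36.135

wrist centre = target − a_3·(cos φ, sin φ) = (6.5724, 12.9359)
cos θ_2 = (210.5337−6²−9²)/(2·6·9) = 0.8661; θ_2 = -29.9969° (elbow-down)
β = atan2(12.9359,6.5724) = 63.0662°; ψ = atan2(-4.4996,13.7945) = -18.0656°
θ_1 = β − ψ = 81.1318°
θ_3 = φ − θ_1 − θ_2 = -36.1349° (wrapped to (-180°,180°])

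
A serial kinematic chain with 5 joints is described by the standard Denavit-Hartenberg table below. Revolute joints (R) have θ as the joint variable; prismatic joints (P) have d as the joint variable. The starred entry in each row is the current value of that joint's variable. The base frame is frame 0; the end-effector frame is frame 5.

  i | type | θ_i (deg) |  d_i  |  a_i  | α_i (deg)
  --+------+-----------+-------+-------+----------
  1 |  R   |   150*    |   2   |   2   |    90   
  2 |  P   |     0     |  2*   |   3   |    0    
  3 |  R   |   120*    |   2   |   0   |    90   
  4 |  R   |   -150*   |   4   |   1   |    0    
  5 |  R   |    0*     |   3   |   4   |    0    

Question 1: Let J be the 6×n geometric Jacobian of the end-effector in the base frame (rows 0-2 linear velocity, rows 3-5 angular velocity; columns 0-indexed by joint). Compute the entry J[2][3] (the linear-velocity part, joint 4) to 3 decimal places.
2.165

axis z_3 = (-0.7500,0.4330,0.5000); lever o_n−o_3 = (-8.3750,1.9486,-0.2500)
cross product → J_v[:, 3] = (-1.0825,-4.3750,2.1651)
J_ω[:, 3] = z_3
entry J[2][3] = 2.1651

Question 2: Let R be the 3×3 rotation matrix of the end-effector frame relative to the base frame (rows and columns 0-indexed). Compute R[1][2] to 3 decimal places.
0.433

End-effector z-axis (col 2 of R) = (-0.7500,0.4330,0.5000)
R[1][2] = 0.4330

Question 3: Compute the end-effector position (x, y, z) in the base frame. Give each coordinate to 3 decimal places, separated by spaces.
after link 1: o_1 = (-1.7321, 1.0000, 2.0000)
after link 2: o_2 = (-3.3301, 4.2321, 2.0000)
after link 3: o_3 = (-2.3301, 5.9641, 2.0000)
after link 4: o_4 = (-5.9551, 7.4796, 3.2500)
after link 5: o_5 = (-10.7051, 7.9127, 1.7500)

-10.705 7.913 1.750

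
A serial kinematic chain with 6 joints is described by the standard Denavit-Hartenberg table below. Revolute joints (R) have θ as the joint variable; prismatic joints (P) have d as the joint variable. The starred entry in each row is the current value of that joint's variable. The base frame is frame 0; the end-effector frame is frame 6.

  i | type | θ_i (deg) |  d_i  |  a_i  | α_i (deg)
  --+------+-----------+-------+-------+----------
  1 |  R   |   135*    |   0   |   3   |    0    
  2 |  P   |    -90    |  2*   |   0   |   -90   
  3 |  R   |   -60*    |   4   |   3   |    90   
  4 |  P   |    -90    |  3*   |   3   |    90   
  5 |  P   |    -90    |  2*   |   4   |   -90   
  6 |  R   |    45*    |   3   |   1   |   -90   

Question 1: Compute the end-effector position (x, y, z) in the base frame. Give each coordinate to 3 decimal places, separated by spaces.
0.942 2.356 2.625

after link 1: o_1 = (-2.1213, 2.1213, 0.0000)
after link 2: o_2 = (-2.1213, 2.1213, 2.0000)
after link 3: o_3 = (-3.8891, 6.0104, 4.5981)
after link 4: o_4 = (-3.6049, 2.0520, 6.0981)
after link 5: o_5 = (-1.8625, 3.7944, 2.3660)
after link 6: o_6 = (0.9418, 2.3560, 2.6248)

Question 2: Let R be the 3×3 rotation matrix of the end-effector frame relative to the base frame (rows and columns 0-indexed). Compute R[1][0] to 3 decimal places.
End-effector x-axis (col 0 of R) = (0.6830,0.6830,0.2588)
R[1][0] = 0.6830

0.683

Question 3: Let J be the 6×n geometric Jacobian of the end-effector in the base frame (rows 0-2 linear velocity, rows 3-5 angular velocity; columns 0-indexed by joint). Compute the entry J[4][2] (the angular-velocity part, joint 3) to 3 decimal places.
0.707

axis z_2 = (-0.7071,0.7071,0.0000); lever o_n−o_2 = (3.0632,0.2347,0.6248)
cross product → J_v[:, 2] = (0.4418,0.4418,-2.3320)
J_ω[:, 2] = z_2
entry J[4][2] = 0.7071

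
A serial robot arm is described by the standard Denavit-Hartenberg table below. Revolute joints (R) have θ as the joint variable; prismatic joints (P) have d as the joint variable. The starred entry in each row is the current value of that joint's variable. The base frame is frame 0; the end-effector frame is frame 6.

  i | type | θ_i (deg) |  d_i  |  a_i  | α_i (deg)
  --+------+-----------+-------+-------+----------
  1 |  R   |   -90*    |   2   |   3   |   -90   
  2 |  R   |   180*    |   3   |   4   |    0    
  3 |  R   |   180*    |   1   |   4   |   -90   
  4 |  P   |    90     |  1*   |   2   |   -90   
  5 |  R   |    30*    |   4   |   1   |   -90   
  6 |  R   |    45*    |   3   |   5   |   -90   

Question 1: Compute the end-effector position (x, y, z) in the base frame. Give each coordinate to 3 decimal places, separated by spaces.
after link 1: o_1 = (0.0000, -3.0000, 2.0000)
after link 2: o_2 = (3.0000, 1.0000, 2.0000)
after link 3: o_3 = (4.0000, -3.0000, 2.0000)
after link 4: o_4 = (2.0000, -3.0000, 1.0000)
after link 5: o_5 = (1.1340, 1.0000, 1.5000)
after link 6: o_6 = (-0.4279, -2.5355, 5.8658)

-0.428 -2.536 5.866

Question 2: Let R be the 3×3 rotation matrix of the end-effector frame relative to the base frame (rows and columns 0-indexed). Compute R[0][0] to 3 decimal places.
-0.612

End-effector x-axis (col 0 of R) = (-0.6124,-0.7071,0.3536)
R[0][0] = -0.6124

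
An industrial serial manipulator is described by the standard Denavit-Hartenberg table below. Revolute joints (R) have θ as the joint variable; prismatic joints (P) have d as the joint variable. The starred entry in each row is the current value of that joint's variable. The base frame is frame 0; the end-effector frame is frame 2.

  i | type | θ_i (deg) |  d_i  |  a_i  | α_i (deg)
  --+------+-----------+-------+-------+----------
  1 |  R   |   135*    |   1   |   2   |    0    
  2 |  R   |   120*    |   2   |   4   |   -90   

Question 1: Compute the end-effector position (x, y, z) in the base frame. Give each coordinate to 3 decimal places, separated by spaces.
after link 1: o_1 = (-1.4142, 1.4142, 1.0000)
after link 2: o_2 = (-2.4495, -2.4495, 3.0000)

-2.449 -2.449 3.000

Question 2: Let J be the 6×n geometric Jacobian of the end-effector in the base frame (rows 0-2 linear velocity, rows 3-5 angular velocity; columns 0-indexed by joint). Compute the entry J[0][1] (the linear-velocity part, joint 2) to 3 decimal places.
3.864

axis z_1 = (0.0000,0.0000,1.0000); lever o_n−o_1 = (-1.0353,-3.8637,2.0000)
cross product → J_v[:, 1] = (3.8637,-1.0353,0.0000)
J_ω[:, 1] = z_1
entry J[0][1] = 3.8637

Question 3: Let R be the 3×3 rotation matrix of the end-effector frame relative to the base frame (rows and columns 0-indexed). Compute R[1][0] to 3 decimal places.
-0.966

End-effector x-axis (col 0 of R) = (-0.2588,-0.9659,0.0000)
R[1][0] = -0.9659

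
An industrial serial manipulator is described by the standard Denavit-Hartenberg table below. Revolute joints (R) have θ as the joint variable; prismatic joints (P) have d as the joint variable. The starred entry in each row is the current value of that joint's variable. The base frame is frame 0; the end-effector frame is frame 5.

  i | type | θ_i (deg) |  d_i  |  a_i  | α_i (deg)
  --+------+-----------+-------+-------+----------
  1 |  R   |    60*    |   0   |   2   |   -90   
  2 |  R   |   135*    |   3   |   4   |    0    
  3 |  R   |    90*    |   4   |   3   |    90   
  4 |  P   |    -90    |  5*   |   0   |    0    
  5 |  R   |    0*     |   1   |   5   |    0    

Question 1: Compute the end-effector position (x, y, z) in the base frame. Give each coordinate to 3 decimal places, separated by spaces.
-5.328 -5.229 -4.950

after link 1: o_1 = (1.0000, 1.7321, 0.0000)
after link 2: o_2 = (-3.0123, 0.7826, -2.8284)
after link 3: o_3 = (-7.5371, 0.9454, -0.7071)
after link 4: o_4 = (-9.3048, -2.1164, -4.2426)
after link 5: o_5 = (-5.3282, -5.2288, -4.9497)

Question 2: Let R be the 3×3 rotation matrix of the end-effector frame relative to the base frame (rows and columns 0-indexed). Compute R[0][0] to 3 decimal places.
End-effector x-axis (col 0 of R) = (0.8660,-0.5000,-0.0000)
R[0][0] = 0.8660

0.866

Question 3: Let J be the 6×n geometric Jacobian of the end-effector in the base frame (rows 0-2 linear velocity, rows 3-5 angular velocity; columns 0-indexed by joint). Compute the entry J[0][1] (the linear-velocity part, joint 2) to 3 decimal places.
axis z_1 = (-0.8660,0.5000,0.0000); lever o_n−o_1 = (-6.3282,-6.9608,-4.9497)
cross product → J_v[:, 1] = (-2.4749,-4.2866,9.1924)
J_ω[:, 1] = z_1
entry J[0][1] = -2.4749

-2.475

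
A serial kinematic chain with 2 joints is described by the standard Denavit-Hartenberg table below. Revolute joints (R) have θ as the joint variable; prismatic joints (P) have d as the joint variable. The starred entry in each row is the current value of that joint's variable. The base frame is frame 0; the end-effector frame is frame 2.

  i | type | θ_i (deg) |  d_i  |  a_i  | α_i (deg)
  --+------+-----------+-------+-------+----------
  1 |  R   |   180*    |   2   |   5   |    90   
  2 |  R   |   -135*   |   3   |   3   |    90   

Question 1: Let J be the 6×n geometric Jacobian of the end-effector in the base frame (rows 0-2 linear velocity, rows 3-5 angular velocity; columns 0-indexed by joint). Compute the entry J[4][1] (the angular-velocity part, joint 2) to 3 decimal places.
1.000

axis z_1 = (0.0000,1.0000,0.0000); lever o_n−o_1 = (2.1213,3.0000,-2.1213)
cross product → J_v[:, 1] = (-2.1213,0.0000,-2.1213)
J_ω[:, 1] = z_1
entry J[4][1] = 1.0000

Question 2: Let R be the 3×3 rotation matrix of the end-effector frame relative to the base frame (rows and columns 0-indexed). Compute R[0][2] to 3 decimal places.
End-effector z-axis (col 2 of R) = (0.7071,-0.0000,0.7071)
R[0][2] = 0.7071

0.707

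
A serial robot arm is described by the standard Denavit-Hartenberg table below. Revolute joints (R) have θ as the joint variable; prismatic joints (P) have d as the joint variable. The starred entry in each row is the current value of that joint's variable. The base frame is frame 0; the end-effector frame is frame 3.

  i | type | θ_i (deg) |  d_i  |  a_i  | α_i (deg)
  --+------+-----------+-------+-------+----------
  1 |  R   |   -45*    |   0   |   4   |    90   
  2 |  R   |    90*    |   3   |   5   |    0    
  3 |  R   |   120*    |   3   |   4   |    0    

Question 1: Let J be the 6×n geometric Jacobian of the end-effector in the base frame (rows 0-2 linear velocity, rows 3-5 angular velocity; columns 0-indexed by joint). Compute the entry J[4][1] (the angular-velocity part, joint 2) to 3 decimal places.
axis z_1 = (-0.7071,-0.7071,0.0000); lever o_n−o_1 = (-6.6921,-1.7932,3.0000)
cross product → J_v[:, 1] = (-2.1213,2.1213,-3.4641)
J_ω[:, 1] = z_1
entry J[4][1] = -0.7071

-0.707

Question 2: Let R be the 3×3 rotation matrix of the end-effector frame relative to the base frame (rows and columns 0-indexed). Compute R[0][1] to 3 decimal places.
End-effector y-axis (col 1 of R) = (0.3536,-0.3536,-0.8660)
R[0][1] = 0.3536

0.354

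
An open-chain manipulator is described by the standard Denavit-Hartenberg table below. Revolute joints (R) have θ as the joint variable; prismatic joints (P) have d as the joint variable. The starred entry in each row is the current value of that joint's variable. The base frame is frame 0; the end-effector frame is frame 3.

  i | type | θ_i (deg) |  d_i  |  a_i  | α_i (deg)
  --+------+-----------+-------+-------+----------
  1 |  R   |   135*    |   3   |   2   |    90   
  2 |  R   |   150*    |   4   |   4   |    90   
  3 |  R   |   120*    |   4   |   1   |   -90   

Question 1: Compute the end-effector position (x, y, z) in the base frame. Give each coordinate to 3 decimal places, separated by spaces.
after link 1: o_1 = (-1.4142, 1.4142, 3.0000)
after link 2: o_2 = (3.8637, 1.7932, 5.0000)
after link 3: o_3 = (2.7557, 4.1259, 8.2141)

2.756 4.126 8.214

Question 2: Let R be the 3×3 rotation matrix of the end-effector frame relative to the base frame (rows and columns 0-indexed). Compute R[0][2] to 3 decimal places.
-0.884

End-effector z-axis (col 2 of R) = (-0.8839,0.1768,-0.4330)
R[0][2] = -0.8839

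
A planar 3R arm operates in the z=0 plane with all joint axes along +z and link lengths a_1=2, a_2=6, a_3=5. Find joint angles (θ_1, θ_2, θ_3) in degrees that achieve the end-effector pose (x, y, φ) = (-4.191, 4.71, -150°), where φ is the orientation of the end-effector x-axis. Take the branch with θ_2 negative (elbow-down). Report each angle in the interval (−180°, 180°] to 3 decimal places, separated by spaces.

134.989 -59.990 135.002

wrist centre = target − a_3·(cos φ, sin φ) = (0.1391, 7.2100)
cos θ_2 = (52.0035−2²−6²)/(2·2·6) = 0.5001; θ_2 = -59.9905° (elbow-down)
β = atan2(7.2100,0.1391) = 88.8945°; ψ = atan2(-5.1957,5.0009) = -46.0944°
θ_1 = β − ψ = 134.9890°
θ_3 = φ − θ_1 − θ_2 = 135.0015° (wrapped to (-180°,180°])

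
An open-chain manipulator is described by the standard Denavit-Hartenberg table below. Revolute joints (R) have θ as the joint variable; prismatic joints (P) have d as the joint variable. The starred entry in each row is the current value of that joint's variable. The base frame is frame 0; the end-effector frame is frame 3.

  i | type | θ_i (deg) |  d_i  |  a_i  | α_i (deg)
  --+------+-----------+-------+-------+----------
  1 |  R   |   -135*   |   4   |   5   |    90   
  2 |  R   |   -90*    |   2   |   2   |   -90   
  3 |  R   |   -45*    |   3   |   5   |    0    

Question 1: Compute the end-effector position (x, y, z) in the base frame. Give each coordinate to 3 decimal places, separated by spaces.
after link 1: o_1 = (-3.5355, -3.5355, 4.0000)
after link 2: o_2 = (-4.9497, -2.1213, 2.0000)
after link 3: o_3 = (-9.5711, -1.7426, -1.5355)

-9.571 -1.743 -1.536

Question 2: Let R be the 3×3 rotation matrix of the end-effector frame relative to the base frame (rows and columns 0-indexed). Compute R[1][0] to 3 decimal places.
0.500

End-effector x-axis (col 0 of R) = (-0.5000,0.5000,-0.7071)
R[1][0] = 0.5000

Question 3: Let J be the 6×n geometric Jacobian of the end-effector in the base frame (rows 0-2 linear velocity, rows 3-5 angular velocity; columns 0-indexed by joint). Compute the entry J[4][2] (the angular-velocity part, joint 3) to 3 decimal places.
axis z_2 = (-0.7071,-0.7071,0.0000); lever o_n−o_2 = (-4.6213,0.3787,-3.5355)
cross product → J_v[:, 2] = (2.5000,-2.5000,-3.5355)
J_ω[:, 2] = z_2
entry J[4][2] = -0.7071

-0.707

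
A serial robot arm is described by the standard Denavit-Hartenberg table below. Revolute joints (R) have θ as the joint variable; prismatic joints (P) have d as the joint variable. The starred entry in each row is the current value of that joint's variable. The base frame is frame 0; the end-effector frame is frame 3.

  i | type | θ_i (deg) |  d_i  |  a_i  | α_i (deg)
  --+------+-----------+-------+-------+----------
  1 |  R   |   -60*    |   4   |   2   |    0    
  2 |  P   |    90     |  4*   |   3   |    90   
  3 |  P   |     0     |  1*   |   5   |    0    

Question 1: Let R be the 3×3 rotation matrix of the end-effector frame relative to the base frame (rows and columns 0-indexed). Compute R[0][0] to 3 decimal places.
End-effector x-axis (col 0 of R) = (0.8660,0.5000,0.0000)
R[0][0] = 0.8660

0.866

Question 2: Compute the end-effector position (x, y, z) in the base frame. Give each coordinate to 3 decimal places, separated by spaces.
after link 1: o_1 = (1.0000, -1.7321, 4.0000)
after link 2: o_2 = (3.5981, -0.2321, 8.0000)
after link 3: o_3 = (8.4282, 1.4019, 8.0000)

8.428 1.402 8.000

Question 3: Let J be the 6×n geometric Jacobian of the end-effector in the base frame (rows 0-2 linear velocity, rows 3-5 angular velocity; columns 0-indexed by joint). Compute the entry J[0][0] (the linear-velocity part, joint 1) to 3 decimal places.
-1.402

axis z_0 = ẑ; lever o_n−o_0 = (8.4282,1.4019,8.0000)
cross product → J_v[:, 0] = (-1.4019,8.4282,0.0000)
J_ω[:, 0] = z_0
entry J[0][0] = -1.4019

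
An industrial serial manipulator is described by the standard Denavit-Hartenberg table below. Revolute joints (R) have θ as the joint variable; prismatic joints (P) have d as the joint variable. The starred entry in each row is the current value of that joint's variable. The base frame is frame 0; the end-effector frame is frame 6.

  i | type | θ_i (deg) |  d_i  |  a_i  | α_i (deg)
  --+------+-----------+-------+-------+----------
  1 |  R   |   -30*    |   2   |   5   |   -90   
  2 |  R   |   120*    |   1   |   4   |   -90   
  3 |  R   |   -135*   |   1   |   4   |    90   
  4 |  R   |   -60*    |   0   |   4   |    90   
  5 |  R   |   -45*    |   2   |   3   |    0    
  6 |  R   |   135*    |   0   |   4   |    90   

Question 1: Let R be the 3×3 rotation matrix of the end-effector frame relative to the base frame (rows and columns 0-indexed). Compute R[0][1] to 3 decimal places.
-0.196

End-effector y-axis (col 1 of R) = (-0.1964,-0.5937,-0.7803)
R[0][1] = -0.1964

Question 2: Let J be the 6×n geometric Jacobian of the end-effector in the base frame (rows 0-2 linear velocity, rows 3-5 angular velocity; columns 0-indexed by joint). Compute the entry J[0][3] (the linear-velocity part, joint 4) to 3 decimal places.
3.161

axis z_3 = (-0.0474,-0.7891,0.6124); lever o_n−o_3 = (5.5135,-3.6323,-1.1866)
cross product → J_v[:, 3] = (3.1607,3.3201,4.5230)
J_ω[:, 3] = z_3
entry J[0][3] = 3.1607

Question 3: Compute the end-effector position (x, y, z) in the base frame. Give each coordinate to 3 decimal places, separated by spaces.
after link 1: o_1 = (4.3301, -2.5000, 2.0000)
after link 2: o_2 = (3.0981, -0.6340, -1.4641)
after link 3: o_3 = (4.9870, 1.5414, 1.4854)
after link 4: o_4 = (8.9046, 0.9126, 0.9781)
after link 5: o_5 = (10.6900, 1.0657, -2.1507)
after link 6: o_6 = (10.5005, -2.0909, 0.2988)

10.500 -2.091 0.299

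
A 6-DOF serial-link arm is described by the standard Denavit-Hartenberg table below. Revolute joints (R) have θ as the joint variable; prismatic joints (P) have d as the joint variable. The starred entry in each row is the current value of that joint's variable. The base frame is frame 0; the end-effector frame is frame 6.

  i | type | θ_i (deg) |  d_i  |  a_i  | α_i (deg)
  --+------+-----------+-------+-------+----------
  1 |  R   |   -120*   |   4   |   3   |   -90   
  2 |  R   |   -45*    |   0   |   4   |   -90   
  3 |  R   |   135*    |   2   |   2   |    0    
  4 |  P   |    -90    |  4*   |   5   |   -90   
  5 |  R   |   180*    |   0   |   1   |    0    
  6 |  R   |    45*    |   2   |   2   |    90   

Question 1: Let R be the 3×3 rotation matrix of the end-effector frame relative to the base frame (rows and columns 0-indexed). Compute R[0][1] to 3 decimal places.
-0.362

End-effector y-axis (col 1 of R) = (-0.3624,0.7866,-0.5000)
R[0][1] = -0.3624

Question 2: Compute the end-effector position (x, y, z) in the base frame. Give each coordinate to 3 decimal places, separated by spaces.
after link 1: o_1 = (-1.5000, -2.5981, 4.0000)
after link 2: o_2 = (-2.9142, -5.0476, 6.8284)
after link 3: o_3 = (-4.3461, -4.6992, 4.4142)
after link 4: o_4 = (-10.0721, -7.5460, 4.0858)
after link 5: o_5 = (-9.2098, -7.4665, 3.5858)
after link 6: o_6 = (-9.2149, -6.6470, 0.8787)

-9.215 -6.647 0.879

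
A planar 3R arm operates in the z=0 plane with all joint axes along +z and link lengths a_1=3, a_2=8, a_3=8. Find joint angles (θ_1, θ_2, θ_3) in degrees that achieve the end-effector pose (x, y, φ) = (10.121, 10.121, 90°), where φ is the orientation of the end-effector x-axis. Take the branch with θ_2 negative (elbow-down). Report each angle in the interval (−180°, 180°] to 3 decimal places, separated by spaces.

wrist centre = target − a_3·(cos φ, sin φ) = (10.1210, 2.1210)
cos θ_2 = (106.9333−3²−8²)/(2·3·8) = 0.7069; θ_2 = -45.0132° (elbow-down)
β = atan2(2.1210,10.1210) = 11.8359°; ψ = atan2(-5.6582,8.6555) = -33.1728°
θ_1 = β − ψ = 45.0087°
θ_3 = φ − θ_1 − θ_2 = 90.0046° (wrapped to (-180°,180°])

45.009 -45.013 90.005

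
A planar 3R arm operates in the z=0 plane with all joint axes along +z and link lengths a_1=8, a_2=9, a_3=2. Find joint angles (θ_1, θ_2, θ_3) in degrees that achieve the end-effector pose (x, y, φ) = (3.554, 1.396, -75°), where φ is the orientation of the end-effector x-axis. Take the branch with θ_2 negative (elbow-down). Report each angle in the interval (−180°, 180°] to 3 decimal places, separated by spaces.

135.003 -149.999 -60.004

wrist centre = target − a_3·(cos φ, sin φ) = (3.0364, 3.3279)
cos θ_2 = (20.2941−8²−9²)/(2·8·9) = -0.8660; θ_2 = -149.9986° (elbow-down)
β = atan2(3.3279,3.0364) = 47.6224°; ψ = atan2(-4.5002,0.2059) = -87.3806°
θ_1 = β − ψ = 135.0030°
θ_3 = φ − θ_1 − θ_2 = -60.0044° (wrapped to (-180°,180°])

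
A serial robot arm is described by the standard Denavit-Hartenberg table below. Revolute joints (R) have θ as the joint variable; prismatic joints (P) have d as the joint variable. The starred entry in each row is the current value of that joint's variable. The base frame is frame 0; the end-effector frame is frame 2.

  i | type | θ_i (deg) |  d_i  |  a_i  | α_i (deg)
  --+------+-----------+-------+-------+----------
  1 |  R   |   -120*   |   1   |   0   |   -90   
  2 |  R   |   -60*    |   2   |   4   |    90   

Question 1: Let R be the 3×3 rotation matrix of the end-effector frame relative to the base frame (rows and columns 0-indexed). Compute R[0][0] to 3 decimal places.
End-effector x-axis (col 0 of R) = (-0.2500,-0.4330,0.8660)
R[0][0] = -0.2500

-0.250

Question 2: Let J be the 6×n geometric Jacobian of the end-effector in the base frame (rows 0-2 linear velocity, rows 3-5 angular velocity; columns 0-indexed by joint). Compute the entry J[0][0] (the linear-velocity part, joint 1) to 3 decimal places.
2.732

axis z_0 = ẑ; lever o_n−o_0 = (0.7321,-2.7321,4.4641)
cross product → J_v[:, 0] = (2.7321,0.7321,-0.0000)
J_ω[:, 0] = z_0
entry J[0][0] = 2.7321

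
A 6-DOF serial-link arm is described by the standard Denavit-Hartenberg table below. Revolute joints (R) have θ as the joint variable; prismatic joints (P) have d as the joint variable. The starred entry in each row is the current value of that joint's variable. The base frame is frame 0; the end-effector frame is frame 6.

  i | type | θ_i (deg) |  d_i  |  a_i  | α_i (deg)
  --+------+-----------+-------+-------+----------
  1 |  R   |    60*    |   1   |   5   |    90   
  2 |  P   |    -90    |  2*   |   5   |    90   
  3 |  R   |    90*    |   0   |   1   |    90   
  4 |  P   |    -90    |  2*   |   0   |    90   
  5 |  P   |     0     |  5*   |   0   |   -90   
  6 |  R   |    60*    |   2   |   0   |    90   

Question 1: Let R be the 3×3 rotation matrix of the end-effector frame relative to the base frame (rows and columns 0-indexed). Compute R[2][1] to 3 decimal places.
End-effector y-axis (col 1 of R) = (-0.0000,-0.0000,-1.0000)
R[2][1] = -1.0000

-1.000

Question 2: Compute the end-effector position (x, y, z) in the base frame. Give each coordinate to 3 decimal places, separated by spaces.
after link 1: o_1 = (2.5000, 4.3301, 1.0000)
after link 2: o_2 = (4.2321, 3.3301, -4.0000)
after link 3: o_3 = (5.0981, 2.8301, -4.0000)
after link 4: o_4 = (5.0981, 2.8301, -6.0000)
after link 5: o_5 = (0.7679, 5.3301, -6.0000)
after link 6: o_6 = (0.7679, 5.3301, -8.0000)

0.768 5.330 -8.000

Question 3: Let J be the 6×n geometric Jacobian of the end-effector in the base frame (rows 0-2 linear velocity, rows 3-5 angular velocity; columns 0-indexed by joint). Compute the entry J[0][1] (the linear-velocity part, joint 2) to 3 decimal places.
0.866

prismatic axis z_1 = (0.8660,-0.5000,0.0000)
J_v[:, 1] = z_1; J_ω[:, 1] = (0,0,0)
entry J[0][1] = 0.8660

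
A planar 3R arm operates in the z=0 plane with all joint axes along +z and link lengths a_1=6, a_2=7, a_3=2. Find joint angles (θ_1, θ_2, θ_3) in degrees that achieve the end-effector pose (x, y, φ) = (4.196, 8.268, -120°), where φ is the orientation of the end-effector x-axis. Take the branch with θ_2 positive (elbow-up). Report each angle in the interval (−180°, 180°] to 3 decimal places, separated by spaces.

30.001 60.000 149.999

wrist centre = target − a_3·(cos φ, sin φ) = (5.1960, 10.0001)
cos θ_2 = (126.9994−6²−7²)/(2·6·7) = 0.5000; θ_2 = 60.0004° (elbow-up)
β = atan2(10.0001,5.1960) = 62.5437°; ψ = atan2(6.0622,9.5000) = 32.5432°
θ_1 = β − ψ = 30.0006°
θ_3 = φ − θ_1 − θ_2 = 149.9990° (wrapped to (-180°,180°])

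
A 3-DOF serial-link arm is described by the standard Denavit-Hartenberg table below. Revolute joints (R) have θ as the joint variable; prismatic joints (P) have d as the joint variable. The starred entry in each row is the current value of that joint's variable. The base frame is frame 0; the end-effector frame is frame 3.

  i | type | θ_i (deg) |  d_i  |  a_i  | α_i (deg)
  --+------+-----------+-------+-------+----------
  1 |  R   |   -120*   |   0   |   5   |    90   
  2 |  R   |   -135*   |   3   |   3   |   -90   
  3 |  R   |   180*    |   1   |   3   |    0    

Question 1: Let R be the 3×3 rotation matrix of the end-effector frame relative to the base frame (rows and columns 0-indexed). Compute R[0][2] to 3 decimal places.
End-effector z-axis (col 2 of R) = (-0.3536,-0.6124,-0.7071)
R[0][2] = -0.3536

-0.354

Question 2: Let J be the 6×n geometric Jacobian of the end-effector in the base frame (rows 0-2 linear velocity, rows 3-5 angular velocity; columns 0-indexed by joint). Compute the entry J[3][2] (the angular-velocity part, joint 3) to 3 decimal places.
-0.354

axis z_2 = (-0.3536,-0.6124,-0.7071); lever o_n−o_2 = (-1.4142,-2.4495,1.4142)
cross product → J_v[:, 2] = (-2.5981,1.5000,0.0000)
J_ω[:, 2] = z_2
entry J[3][2] = -0.3536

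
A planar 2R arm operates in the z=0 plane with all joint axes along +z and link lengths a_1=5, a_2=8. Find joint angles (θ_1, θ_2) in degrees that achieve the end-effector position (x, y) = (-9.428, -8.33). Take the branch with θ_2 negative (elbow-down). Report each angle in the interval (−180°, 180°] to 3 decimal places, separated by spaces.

-119.995 -30.009

cos θ_2 = (158.2761−5²−8²)/(2·5·8) = 0.8660; θ_2 = -30.0085° (elbow-down)
β = atan2(-8.3300,-9.4280) = -138.5382°; ψ = atan2(-4.0010,11.9276) = -18.5437°
θ_1 = β − ψ = -119.9945°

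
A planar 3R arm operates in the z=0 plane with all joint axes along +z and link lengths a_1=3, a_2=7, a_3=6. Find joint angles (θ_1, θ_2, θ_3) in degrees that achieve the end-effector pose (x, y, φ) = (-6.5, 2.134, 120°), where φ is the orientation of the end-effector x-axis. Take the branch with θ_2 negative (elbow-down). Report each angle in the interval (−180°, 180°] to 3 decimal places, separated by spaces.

wrist centre = target − a_3·(cos φ, sin φ) = (-3.5000, -3.0622)
cos θ_2 = (21.6268−3²−7²)/(2·3·7) = -0.8660; θ_2 = -150.0004° (elbow-down)
β = atan2(-3.0622,-3.5000) = -138.8173°; ψ = atan2(-3.5000,-3.0622) = -131.1835°
θ_1 = β − ψ = -7.6338°
θ_3 = φ − θ_1 − θ_2 = -82.3658° (wrapped to (-180°,180°])

-7.634 -150.000 -82.366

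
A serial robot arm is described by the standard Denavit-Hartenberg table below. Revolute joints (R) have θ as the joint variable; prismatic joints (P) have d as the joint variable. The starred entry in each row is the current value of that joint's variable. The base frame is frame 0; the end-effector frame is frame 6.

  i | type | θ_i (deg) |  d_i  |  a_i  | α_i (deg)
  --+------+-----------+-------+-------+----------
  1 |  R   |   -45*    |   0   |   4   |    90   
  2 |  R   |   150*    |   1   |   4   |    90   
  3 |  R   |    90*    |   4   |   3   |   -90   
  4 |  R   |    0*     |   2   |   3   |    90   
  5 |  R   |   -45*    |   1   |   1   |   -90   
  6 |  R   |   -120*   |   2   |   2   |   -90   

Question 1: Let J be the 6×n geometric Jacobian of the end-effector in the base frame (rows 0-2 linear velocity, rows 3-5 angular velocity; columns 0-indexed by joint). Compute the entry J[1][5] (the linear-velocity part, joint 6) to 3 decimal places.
axis z_5 = (-0.0670,-0.9330,-0.3536); lever o_n−o_5 = (1.4114,-2.4114,0.4393)
cross product → J_v[:, 5] = (-1.2625,-0.4696,1.4784)
J_ω[:, 5] = z_5
entry J[1][5] = -0.4696

-0.470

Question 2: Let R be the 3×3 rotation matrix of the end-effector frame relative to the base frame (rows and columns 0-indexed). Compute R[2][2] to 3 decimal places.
End-effector z-axis (col 2 of R) = (-0.6312,-0.2348,0.7392)
R[2][2] = 0.7392

0.739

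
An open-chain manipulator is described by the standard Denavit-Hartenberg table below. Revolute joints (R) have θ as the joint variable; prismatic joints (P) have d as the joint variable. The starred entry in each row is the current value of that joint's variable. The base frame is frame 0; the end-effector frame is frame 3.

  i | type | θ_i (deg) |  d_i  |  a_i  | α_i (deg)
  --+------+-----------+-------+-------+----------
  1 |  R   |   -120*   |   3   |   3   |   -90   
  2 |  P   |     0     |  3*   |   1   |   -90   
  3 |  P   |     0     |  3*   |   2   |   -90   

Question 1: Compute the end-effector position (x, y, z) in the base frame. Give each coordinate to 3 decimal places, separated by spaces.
-0.402 -6.696 0.000

after link 1: o_1 = (-1.5000, -2.5981, 3.0000)
after link 2: o_2 = (0.5981, -4.9641, 3.0000)
after link 3: o_3 = (-0.4019, -6.6962, 0.0000)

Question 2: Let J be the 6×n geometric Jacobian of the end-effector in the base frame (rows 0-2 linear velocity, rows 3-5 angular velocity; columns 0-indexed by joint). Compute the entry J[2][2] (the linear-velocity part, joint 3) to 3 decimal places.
-1.000

prismatic axis z_2 = (0.0000,-0.0000,-1.0000)
J_v[:, 2] = z_2; J_ω[:, 2] = (0,0,0)
entry J[2][2] = -1.0000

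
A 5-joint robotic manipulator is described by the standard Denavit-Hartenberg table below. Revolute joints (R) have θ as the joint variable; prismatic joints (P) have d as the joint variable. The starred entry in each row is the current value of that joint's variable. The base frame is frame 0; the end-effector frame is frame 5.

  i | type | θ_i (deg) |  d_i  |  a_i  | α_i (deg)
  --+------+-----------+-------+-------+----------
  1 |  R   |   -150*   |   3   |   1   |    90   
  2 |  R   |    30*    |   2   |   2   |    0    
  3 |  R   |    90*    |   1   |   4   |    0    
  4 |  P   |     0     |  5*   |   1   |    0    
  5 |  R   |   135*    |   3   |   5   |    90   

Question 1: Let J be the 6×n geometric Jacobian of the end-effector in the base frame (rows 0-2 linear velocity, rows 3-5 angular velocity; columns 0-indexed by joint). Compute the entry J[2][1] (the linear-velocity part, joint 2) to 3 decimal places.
axis z_1 = (-0.5000,0.8660,0.0000); lever o_n−o_1 = (-3.7142,10.5573,0.5005)
cross product → J_v[:, 1] = (0.4334,0.2502,-2.0620)
J_ω[:, 1] = z_1
entry J[2][1] = -2.0620

-2.062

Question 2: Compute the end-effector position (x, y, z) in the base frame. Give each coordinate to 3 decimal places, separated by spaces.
after link 1: o_1 = (-0.8660, -0.5000, 3.0000)
after link 2: o_2 = (-3.3660, 0.3660, 4.0000)
after link 3: o_3 = (-2.1340, 2.2321, 7.4641)
after link 4: o_4 = (-4.2010, 6.8122, 8.3301)
after link 5: o_5 = (-4.5802, 10.0573, 3.5005)

-4.580 10.057 3.500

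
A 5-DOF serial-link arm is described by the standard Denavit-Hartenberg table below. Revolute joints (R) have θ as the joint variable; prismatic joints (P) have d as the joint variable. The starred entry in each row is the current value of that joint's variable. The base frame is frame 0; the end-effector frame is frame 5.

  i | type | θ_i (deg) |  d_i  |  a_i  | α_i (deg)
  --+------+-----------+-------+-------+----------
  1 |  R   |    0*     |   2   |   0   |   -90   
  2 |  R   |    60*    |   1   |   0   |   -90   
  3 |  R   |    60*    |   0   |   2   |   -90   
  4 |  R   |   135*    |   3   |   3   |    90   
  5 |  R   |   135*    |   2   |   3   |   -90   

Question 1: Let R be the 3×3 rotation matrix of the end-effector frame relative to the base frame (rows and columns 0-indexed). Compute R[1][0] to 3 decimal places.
End-effector x-axis (col 0 of R) = (-0.6142,-0.7866,0.0638)
R[1][0] = -0.7866

-0.787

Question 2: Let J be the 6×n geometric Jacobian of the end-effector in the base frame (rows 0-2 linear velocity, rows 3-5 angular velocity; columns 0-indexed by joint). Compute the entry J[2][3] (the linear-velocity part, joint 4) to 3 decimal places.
axis z_3 = (-0.4330,-0.5000,0.7500); lever o_n−o_3 = (-0.2565,-3.2473,4.5154)
cross product → J_v[:, 3] = (0.1778,1.7628,1.2779)
J_ω[:, 3] = z_3
entry J[2][3] = 1.2779

1.278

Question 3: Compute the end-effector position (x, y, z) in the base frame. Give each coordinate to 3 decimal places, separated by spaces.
0.243 -3.979 5.649

after link 1: o_1 = (0.0000, 0.0000, 2.0000)
after link 2: o_2 = (0.0000, 1.0000, 2.0000)
after link 3: o_3 = (0.5000, -0.7321, 1.1340)
after link 4: o_4 = (0.5077, -0.3949, 5.3632)
after link 5: o_5 = (0.2435, -3.9794, 5.6494)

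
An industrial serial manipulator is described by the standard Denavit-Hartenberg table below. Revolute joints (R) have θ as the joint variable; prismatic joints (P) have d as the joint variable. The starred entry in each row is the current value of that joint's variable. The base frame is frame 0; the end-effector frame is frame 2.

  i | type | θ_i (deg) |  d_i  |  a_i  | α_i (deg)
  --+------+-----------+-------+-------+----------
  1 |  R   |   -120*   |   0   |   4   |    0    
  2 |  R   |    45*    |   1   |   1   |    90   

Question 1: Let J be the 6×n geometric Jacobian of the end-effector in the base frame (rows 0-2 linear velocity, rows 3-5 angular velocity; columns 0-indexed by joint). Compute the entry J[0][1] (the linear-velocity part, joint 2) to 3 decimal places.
axis z_1 = (0.0000,0.0000,1.0000); lever o_n−o_1 = (0.2588,-0.9659,1.0000)
cross product → J_v[:, 1] = (0.9659,0.2588,-0.0000)
J_ω[:, 1] = z_1
entry J[0][1] = 0.9659

0.966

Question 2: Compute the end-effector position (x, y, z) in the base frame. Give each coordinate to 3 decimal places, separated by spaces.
after link 1: o_1 = (-2.0000, -3.4641, 0.0000)
after link 2: o_2 = (-1.7412, -4.4300, 1.0000)

-1.741 -4.430 1.000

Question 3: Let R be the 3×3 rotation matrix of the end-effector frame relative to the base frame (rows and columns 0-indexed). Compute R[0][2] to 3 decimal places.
End-effector z-axis (col 2 of R) = (-0.9659,-0.2588,0.0000)
R[0][2] = -0.9659

-0.966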